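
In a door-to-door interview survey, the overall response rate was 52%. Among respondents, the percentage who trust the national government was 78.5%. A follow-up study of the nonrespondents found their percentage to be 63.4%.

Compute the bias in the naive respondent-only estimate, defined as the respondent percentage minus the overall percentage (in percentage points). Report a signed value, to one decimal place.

+7.2 percentage points

Nonresponse fraction = 1 − 0.52 = 0.48.
Bias = (nonresponse fraction) × (respondent percentage − nonrespondent percentage)
     = 0.48 × (78.5 − 63.4) = 0.48 × 15.1 = 7.248.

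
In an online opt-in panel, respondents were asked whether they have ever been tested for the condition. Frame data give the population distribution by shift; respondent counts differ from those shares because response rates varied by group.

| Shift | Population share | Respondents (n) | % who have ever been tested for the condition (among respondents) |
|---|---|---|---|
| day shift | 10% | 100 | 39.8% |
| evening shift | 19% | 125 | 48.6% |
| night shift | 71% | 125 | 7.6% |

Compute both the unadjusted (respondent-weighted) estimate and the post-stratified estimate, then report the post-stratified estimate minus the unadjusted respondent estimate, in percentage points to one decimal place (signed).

-12.8 percentage points

Naive respondent-only estimate (weights = respondent counts):
  (100/350)×39.8 + (125/350)×48.6 + (125/350)×7.6 = 31.4429%
Reweighting by population shift shares:
  0.1×39.8 + 0.19×48.6 + 0.71×7.6 = 18.61%
Difference = 18.61 − 31.4429 = -12.8329 pp.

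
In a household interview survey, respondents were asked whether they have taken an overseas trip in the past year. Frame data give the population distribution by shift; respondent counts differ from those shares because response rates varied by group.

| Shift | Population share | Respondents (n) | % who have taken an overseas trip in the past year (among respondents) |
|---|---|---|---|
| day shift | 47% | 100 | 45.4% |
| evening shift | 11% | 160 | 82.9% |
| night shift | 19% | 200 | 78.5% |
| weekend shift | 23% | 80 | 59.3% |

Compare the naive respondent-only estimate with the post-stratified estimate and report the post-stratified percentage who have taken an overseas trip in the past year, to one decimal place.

59.0%

Naive respondent-only estimate (weights = respondent counts):
  (100/540)×45.4 + (160/540)×82.9 + (200/540)×78.5 + (80/540)×59.3 = 70.8296%
Post-stratifying to population shares instead:
  0.47×45.4 + 0.11×82.9 + 0.19×78.5 + 0.23×59.3 = 59.011%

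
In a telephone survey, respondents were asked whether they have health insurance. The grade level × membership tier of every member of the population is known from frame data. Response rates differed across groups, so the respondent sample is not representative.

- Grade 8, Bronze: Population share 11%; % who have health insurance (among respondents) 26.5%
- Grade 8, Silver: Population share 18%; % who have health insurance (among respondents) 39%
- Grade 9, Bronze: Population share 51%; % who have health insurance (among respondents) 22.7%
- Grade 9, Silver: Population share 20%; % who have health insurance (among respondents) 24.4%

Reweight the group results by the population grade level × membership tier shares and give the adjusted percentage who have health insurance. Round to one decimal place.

Reweight to the known grade level × membership tier distribution:
  Grade 8, Bronze: 0.11 × 26.5 = 2.915
  Grade 8, Silver: 0.18 × 39 = 7.02
  Grade 9, Bronze: 0.51 × 22.7 = 11.577
  Grade 9, Silver: 0.2 × 24.4 = 4.88
Post-stratified estimate = 26.392 → 26.4%.

26.4%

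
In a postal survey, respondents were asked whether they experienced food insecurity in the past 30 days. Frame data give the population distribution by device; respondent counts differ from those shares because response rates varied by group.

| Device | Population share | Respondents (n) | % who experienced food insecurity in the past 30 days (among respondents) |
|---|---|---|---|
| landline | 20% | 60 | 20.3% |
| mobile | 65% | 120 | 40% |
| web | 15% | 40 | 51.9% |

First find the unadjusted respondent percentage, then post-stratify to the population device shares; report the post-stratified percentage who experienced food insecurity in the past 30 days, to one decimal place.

37.8%

Unadjusted (pooled respondent) estimate weights by respondent counts:
  (60/220)×20.3 + (120/220)×40 + (40/220)×51.9 = 36.7909%
Post-stratified estimate weights by population shares:
  0.2×20.3 + 0.65×40 + 0.15×51.9 = 37.845%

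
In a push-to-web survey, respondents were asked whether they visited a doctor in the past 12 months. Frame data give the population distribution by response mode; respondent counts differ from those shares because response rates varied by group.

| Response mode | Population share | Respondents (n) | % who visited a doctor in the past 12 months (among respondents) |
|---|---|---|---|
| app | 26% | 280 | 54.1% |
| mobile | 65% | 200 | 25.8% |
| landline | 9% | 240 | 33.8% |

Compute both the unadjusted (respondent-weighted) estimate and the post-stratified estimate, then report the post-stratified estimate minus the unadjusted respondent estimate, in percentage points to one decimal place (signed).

Unadjusted (pooled respondent) estimate weights by respondent counts:
  (280/720)×54.1 + (200/720)×25.8 + (240/720)×33.8 = 39.4722%
Post-stratifying to population shares instead:
  0.26×54.1 + 0.65×25.8 + 0.09×33.8 = 33.878%
Difference = 33.878 − 39.4722 = -5.5942 pp.

-5.6 percentage points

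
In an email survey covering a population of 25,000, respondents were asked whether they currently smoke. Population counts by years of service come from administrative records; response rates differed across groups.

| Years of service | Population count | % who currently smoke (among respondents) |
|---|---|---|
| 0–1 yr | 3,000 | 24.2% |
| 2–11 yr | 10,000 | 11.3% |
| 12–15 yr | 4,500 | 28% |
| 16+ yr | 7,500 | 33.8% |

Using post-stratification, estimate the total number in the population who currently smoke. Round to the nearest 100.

Apply each group's respondent rate to its population count:
  0–1 yr: 3,000 × 24.2% = 726
  2–11 yr: 10,000 × 11.3% = 1130
  12–15 yr: 4,500 × 28% = 1260
  16+ yr: 7,500 × 33.8% = 2535
Estimated total = 5651 → 5,700.

5,700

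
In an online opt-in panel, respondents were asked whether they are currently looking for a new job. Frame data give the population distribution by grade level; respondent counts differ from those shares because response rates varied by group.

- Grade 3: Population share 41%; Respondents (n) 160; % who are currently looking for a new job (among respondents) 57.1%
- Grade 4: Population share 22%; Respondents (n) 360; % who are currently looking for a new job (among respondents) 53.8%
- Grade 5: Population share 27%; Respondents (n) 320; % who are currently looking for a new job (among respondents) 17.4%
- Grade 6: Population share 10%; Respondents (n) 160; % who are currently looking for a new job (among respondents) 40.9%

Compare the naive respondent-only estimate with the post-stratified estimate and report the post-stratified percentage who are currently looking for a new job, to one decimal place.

44.0%

Unadjusted (pooled respondent) estimate weights by respondent counts:
  (160/1000)×57.1 + (360/1000)×53.8 + (320/1000)×17.4 + (160/1000)×40.9 = 40.616%
Reweighting by population grade level shares:
  0.41×57.1 + 0.22×53.8 + 0.27×17.4 + 0.1×40.9 = 44.035%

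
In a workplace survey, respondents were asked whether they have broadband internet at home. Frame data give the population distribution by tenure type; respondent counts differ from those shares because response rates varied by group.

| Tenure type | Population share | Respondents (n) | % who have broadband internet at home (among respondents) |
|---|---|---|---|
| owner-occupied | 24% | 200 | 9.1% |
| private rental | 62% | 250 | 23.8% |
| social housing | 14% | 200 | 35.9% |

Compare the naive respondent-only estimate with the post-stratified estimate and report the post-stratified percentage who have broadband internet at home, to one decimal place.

Without adjustment, the pooled respondent share is:
  (200/650)×9.1 + (250/650)×23.8 + (200/650)×35.9 = 23%
Post-stratifying to population shares instead:
  0.24×9.1 + 0.62×23.8 + 0.14×35.9 = 21.966%

22.0%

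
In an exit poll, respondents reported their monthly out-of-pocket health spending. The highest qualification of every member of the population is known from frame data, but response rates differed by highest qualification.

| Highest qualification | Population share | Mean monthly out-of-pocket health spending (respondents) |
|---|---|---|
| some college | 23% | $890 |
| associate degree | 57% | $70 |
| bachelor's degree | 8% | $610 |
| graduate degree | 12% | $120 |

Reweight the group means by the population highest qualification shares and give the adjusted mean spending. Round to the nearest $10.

Weight each group's respondent value by its population share:
  some college: 0.23 × 890 = 204.7
  associate degree: 0.57 × 70 = 39.9
  bachelor's degree: 0.08 × 610 = 48.8
  graduate degree: 0.12 × 120 = 14.4
Post-stratified estimate = 307.8 → $310.

$310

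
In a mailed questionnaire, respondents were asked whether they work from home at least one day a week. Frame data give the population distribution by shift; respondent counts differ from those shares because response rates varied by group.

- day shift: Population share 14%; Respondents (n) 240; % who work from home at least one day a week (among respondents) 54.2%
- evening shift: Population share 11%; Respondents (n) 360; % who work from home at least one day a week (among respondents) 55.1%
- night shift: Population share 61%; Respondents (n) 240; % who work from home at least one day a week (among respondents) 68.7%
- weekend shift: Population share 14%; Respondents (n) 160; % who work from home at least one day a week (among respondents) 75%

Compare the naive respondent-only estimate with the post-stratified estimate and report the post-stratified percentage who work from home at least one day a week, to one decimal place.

Unadjusted (pooled respondent) estimate weights by respondent counts:
  (240/1000)×54.2 + (360/1000)×55.1 + (240/1000)×68.7 + (160/1000)×75 = 61.332%
Post-stratifying to population shares instead:
  0.14×54.2 + 0.11×55.1 + 0.61×68.7 + 0.14×75 = 66.056%

66.1%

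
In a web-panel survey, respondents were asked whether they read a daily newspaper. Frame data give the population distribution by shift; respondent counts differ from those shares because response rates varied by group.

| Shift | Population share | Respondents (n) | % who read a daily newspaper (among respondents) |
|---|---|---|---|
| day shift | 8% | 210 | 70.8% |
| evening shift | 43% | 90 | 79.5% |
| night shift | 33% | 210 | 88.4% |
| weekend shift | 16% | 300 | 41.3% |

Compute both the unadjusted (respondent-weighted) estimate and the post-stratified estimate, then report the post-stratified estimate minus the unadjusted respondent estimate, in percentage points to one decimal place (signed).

+10.2 percentage points

Without adjustment, the pooled respondent share is:
  (210/810)×70.8 + (90/810)×79.5 + (210/810)×88.4 + (300/810)×41.3 = 65.4037%
Reweighting by population shift shares:
  0.08×70.8 + 0.43×79.5 + 0.33×88.4 + 0.16×41.3 = 75.629%
Difference = 75.629 − 65.4037 = 10.2253 pp.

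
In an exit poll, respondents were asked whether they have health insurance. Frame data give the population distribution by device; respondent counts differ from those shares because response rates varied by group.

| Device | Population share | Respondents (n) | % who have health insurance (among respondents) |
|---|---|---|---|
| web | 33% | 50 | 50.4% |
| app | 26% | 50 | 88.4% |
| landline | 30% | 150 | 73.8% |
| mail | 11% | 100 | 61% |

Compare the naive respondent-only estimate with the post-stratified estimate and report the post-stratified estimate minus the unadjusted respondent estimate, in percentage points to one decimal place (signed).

-0.4 percentage points

Without adjustment, the pooled respondent share is:
  (50/350)×50.4 + (50/350)×88.4 + (150/350)×73.8 + (100/350)×61 = 68.8857%
Post-stratifying to population shares instead:
  0.33×50.4 + 0.26×88.4 + 0.3×73.8 + 0.11×61 = 68.466%
Difference = 68.466 − 68.8857 = -0.4197 pp.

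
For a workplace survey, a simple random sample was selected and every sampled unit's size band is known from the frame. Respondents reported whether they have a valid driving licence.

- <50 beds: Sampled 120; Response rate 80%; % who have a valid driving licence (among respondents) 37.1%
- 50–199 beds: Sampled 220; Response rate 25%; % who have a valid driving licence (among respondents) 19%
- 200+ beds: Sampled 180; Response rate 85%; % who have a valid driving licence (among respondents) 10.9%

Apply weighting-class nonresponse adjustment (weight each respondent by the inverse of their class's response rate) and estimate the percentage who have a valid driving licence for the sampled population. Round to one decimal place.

Inverse-response-rate weighting restores each class to its sampled count, so class totals weight by n_sampled:
  <50 beds: 120 × 37.1 = 4452
  50–199 beds: 220 × 19 = 4180
  200+ beds: 180 × 10.9 = 1962
Adjusted estimate = 10,594 / 520 = 20.3731 → 20.4%.

20.4%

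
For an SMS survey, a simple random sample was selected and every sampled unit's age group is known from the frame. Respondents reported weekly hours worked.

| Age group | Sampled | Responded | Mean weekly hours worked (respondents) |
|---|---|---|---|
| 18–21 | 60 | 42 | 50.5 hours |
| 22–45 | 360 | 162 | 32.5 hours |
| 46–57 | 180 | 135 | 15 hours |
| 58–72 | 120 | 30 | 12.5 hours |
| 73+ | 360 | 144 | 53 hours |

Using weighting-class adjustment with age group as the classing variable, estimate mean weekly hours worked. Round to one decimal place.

Class response rates: 18–21 42/60 = 70%, 22–45 162/360 = 45%, 46–57 135/180 = 75%, 58–72 30/120 = 25%, 73+ 144/360 = 40%.
Weighting each respondent by the inverse class response rate inflates each class back to its sampled size, so the class weight is n_sampled:
  18–21: 60 × 50.5 = 3030
  22–45: 360 × 32.5 = 11,700
  46–57: 180 × 15 = 2700
  58–72: 120 × 12.5 = 1500
  73+: 360 × 53 = 19,080
Adjusted estimate = 38,010 / 1,080 = 35.1944 → 35.2.

35.2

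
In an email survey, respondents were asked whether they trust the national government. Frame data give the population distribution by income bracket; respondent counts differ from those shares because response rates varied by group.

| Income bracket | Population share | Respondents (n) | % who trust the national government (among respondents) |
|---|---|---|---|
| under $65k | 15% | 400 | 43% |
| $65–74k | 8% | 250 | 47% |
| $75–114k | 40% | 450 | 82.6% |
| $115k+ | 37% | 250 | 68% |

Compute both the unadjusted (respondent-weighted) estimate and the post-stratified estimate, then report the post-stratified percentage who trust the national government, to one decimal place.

Naive respondent-only estimate (weights = respondent counts):
  (400/1350)×43 + (250/1350)×47 + (450/1350)×82.6 + (250/1350)×68 = 61.5704%
Post-stratified estimate weights by population shares:
  0.15×43 + 0.08×47 + 0.4×82.6 + 0.37×68 = 68.41%

68.4%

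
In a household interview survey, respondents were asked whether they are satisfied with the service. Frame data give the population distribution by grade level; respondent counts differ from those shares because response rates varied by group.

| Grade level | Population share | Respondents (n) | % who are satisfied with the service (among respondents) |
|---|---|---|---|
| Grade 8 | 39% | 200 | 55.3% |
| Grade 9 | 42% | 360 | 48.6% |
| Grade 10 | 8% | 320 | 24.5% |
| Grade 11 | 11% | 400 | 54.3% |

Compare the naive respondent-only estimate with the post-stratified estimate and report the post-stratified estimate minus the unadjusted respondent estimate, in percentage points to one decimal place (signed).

+4.5 percentage points

Unadjusted (pooled respondent) estimate weights by respondent counts:
  (200/1280)×55.3 + (360/1280)×48.6 + (320/1280)×24.5 + (400/1280)×54.3 = 45.4031%
Reweighting by population grade level shares:
  0.39×55.3 + 0.42×48.6 + 0.08×24.5 + 0.11×54.3 = 49.912%
Difference = 49.912 − 45.4031 = 4.5089 pp.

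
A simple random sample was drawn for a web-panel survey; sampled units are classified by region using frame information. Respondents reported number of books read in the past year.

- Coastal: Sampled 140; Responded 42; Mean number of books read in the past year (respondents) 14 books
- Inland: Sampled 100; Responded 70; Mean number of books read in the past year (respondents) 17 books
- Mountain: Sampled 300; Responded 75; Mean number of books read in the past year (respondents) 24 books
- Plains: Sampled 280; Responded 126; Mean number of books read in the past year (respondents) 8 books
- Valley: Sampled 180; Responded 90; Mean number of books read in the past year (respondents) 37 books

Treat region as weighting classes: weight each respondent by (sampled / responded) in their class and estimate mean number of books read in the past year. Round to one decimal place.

Response rates by class: Coastal 42/140 = 30%, Inland 70/100 = 70%, Mountain 75/300 = 25%, Plains 126/280 = 45%, Valley 90/180 = 50%.
Weighting each respondent by the inverse class response rate inflates each class back to its sampled size, so the class weight is n_sampled:
  Coastal: 140 × 14 = 1960
  Inland: 100 × 17 = 1700
  Mountain: 300 × 24 = 7200
  Plains: 280 × 8 = 2240
  Valley: 180 × 37 = 6660
Adjusted estimate = 19,760 / 1,000 = 19.76 → 19.8.

19.8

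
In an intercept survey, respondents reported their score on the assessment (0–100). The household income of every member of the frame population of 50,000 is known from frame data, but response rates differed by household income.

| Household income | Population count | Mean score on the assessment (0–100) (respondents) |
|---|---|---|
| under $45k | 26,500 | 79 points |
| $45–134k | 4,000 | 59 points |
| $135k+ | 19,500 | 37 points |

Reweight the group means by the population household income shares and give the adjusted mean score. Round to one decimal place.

Weight each group's respondent value by its population share:
  under $45k: (26,500/50,000) × 79 = 41.87
  $45–134k: (4,000/50,000) × 59 = 4.72
  $135k+: (19,500/50,000) × 37 = 14.43
Post-stratified estimate = 61.02 → 61.0.

61.0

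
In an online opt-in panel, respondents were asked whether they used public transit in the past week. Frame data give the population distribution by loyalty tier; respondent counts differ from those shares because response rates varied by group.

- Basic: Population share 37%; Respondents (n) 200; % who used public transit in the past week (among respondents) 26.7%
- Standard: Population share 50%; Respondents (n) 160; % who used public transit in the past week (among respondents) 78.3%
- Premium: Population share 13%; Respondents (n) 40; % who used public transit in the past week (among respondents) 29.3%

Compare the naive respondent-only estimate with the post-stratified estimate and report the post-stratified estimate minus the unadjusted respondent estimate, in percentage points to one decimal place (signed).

+5.2 percentage points

Without adjustment, the pooled respondent share is:
  (200/400)×26.7 + (160/400)×78.3 + (40/400)×29.3 = 47.6%
Post-stratifying to population shares instead:
  0.37×26.7 + 0.5×78.3 + 0.13×29.3 = 52.838%
Difference = 52.838 − 47.6 = 5.238 pp.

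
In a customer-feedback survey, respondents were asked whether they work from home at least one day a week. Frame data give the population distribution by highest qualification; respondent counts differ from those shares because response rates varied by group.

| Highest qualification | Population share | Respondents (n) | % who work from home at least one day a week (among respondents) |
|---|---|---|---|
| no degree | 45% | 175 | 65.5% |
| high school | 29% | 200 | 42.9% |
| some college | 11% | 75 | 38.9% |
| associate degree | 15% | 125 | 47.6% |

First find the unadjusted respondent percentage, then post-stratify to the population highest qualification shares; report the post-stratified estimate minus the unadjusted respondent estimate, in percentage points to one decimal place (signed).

Unadjusted (pooled respondent) estimate weights by respondent counts:
  (175/575)×65.5 + (200/575)×42.9 + (75/575)×38.9 + (125/575)×47.6 = 50.2783%
Post-stratifying to population shares instead:
  0.45×65.5 + 0.29×42.9 + 0.11×38.9 + 0.15×47.6 = 53.335%
Difference = 53.335 − 50.2783 = 3.0567 pp.

+3.1 percentage points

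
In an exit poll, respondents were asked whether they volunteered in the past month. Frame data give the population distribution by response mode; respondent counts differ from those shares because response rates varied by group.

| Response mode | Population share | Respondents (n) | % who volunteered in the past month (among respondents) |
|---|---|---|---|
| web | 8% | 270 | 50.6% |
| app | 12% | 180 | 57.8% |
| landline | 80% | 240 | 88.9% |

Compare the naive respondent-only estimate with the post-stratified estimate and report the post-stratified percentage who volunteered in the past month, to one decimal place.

Naive respondent-only estimate (weights = respondent counts):
  (270/690)×50.6 + (180/690)×57.8 + (240/690)×88.9 = 65.8%
Reweighting by population response mode shares:
  0.08×50.6 + 0.12×57.8 + 0.8×88.9 = 82.104%

82.1%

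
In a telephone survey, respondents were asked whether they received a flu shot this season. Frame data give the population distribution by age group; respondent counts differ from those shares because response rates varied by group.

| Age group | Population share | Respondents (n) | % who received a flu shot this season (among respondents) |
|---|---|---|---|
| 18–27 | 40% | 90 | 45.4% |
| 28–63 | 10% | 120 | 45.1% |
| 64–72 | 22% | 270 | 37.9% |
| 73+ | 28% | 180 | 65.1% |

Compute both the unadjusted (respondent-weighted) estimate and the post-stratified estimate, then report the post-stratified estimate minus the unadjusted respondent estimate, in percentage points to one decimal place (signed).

Naive respondent-only estimate (weights = respondent counts):
  (90/660)×45.4 + (120/660)×45.1 + (270/660)×37.9 + (180/660)×65.1 = 47.65%
Post-stratifying to population shares instead:
  0.4×45.4 + 0.1×45.1 + 0.22×37.9 + 0.28×65.1 = 49.236%
Difference = 49.236 − 47.65 = 1.586 pp.

+1.6 percentage points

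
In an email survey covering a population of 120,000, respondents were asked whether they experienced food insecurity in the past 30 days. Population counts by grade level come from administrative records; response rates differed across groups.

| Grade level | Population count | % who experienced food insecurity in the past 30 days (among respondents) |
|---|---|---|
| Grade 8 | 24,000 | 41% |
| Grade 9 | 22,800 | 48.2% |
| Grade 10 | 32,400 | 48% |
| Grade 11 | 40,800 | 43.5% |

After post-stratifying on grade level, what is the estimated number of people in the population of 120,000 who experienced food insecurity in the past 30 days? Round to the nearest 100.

54,100

Apply each group's respondent rate to its population count:
  Grade 8: 24,000 × 41% = 9840
  Grade 9: 22,800 × 48.2% = 10989.6
  Grade 10: 32,400 × 48% = 15,552
  Grade 11: 40,800 × 43.5% = 17,748
Estimated total = 54129.6 → 54,100.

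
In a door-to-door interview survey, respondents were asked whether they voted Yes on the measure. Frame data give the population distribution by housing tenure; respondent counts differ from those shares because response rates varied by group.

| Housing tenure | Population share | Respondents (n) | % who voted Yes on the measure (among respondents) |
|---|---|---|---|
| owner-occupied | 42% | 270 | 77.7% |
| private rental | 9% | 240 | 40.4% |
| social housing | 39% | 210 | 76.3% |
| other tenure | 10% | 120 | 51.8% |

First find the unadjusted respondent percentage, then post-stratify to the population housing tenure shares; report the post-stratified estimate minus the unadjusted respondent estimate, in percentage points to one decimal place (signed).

Naive respondent-only estimate (weights = respondent counts):
  (270/840)×77.7 + (240/840)×40.4 + (210/840)×76.3 + (120/840)×51.8 = 62.9929%
Post-stratified estimate weights by population shares:
  0.42×77.7 + 0.09×40.4 + 0.39×76.3 + 0.1×51.8 = 71.207%
Difference = 71.207 − 62.9929 = 8.2141 pp.

+8.2 percentage points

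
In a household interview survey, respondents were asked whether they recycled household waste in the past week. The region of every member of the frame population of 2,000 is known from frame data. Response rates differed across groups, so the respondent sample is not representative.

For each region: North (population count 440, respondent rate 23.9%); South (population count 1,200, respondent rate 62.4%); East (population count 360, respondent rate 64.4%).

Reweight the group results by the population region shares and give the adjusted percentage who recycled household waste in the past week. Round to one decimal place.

Each cell contributes population-share × respondent value:
  North: (440/2,000) × 23.9 = 5.258
  South: (1,200/2,000) × 62.4 = 37.44
  East: (360/2,000) × 64.4 = 11.592
Post-stratified estimate = 54.29 → 54.3%.

54.3%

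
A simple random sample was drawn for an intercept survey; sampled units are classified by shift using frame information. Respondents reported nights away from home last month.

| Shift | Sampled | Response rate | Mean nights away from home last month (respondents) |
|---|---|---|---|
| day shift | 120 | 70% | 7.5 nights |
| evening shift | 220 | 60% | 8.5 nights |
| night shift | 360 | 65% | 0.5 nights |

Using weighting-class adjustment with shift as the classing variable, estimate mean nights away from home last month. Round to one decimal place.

4.2

Each respondent's weight = sampled/responded in their class; summing within a class gives n_sampled, so:
  day shift: 120 × 7.5 = 900
  evening shift: 220 × 8.5 = 1870
  night shift: 360 × 0.5 = 180
Adjusted estimate = 2950 / 700 = 4.21429 → 4.2.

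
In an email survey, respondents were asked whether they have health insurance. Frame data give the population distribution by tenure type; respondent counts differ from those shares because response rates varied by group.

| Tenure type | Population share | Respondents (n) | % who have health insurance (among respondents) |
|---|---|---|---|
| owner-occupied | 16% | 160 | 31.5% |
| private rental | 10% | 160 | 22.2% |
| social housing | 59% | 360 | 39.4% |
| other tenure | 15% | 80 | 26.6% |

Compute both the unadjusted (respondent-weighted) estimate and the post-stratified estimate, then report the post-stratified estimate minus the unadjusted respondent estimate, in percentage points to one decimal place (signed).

+1.7 percentage points

Unadjusted (pooled respondent) estimate weights by respondent counts:
  (160/760)×31.5 + (160/760)×22.2 + (360/760)×39.4 + (80/760)×26.6 = 32.7684%
Post-stratifying to population shares instead:
  0.16×31.5 + 0.1×22.2 + 0.59×39.4 + 0.15×26.6 = 34.496%
Difference = 34.496 − 32.7684 = 1.7276 pp.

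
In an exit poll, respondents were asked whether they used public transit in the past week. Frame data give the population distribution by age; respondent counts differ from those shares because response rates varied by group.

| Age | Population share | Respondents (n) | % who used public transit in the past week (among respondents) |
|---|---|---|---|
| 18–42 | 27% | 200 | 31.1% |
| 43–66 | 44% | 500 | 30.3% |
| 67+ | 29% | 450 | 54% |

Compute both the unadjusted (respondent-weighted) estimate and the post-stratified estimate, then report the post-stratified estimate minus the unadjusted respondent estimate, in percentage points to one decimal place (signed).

-2.3 percentage points

Naive respondent-only estimate (weights = respondent counts):
  (200/1150)×31.1 + (500/1150)×30.3 + (450/1150)×54 = 39.713%
Reweighting by population age shares:
  0.27×31.1 + 0.44×30.3 + 0.29×54 = 37.389%
Difference = 37.389 − 39.713 = -2.324 pp.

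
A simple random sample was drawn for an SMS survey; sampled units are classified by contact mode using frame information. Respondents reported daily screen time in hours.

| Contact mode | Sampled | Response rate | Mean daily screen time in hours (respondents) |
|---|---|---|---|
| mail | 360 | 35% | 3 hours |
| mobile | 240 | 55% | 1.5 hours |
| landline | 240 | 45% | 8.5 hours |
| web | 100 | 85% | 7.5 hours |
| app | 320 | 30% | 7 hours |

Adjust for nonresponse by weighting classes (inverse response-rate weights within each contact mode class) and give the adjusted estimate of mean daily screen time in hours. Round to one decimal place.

5.1

Inverse-response-rate weighting restores each class to its sampled count, so class totals weight by n_sampled:
  mail: 360 × 3 = 1080
  mobile: 240 × 1.5 = 360
  landline: 240 × 8.5 = 2040
  web: 100 × 7.5 = 750
  app: 320 × 7 = 2240
Adjusted estimate = 6470 / 1,260 = 5.13492 → 5.1.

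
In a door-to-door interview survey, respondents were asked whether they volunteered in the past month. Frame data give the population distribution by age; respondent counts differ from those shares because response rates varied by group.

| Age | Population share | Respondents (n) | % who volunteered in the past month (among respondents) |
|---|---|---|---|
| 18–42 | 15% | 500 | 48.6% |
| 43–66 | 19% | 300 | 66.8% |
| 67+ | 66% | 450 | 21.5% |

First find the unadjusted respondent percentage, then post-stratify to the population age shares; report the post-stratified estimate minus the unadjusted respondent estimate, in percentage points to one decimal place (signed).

Without adjustment, the pooled respondent share is:
  (500/1250)×48.6 + (300/1250)×66.8 + (450/1250)×21.5 = 43.212%
Reweighting by population age shares:
  0.15×48.6 + 0.19×66.8 + 0.66×21.5 = 34.172%
Difference = 34.172 − 43.212 = -9.04 pp.

-9.0 percentage points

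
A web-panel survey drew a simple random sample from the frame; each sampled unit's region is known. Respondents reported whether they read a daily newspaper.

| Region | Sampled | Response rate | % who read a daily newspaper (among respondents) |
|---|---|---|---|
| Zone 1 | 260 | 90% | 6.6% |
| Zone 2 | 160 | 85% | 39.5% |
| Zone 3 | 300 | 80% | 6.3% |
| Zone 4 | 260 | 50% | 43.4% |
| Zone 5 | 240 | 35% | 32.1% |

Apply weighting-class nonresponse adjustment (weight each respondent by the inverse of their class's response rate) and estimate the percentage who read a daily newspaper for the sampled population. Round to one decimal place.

23.7%

With weight = n_sampled/n_responded per class, the weighted class total is n_sampled:
  Zone 1: 260 × 6.6 = 1716
  Zone 2: 160 × 39.5 = 6320
  Zone 3: 300 × 6.3 = 1890
  Zone 4: 260 × 43.4 = 11,284
  Zone 5: 240 × 32.1 = 7704
Adjusted estimate = 28,914 / 1,220 = 23.7 → 23.7%.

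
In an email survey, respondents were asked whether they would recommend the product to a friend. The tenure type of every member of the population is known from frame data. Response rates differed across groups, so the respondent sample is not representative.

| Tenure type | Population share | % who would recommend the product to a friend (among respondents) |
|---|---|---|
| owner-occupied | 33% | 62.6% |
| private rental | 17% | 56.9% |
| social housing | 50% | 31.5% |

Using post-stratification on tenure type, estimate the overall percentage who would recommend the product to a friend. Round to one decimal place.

46.1%

Each cell contributes population-share × respondent value:
  owner-occupied: 0.33 × 62.6 = 20.658
  private rental: 0.17 × 56.9 = 9.673
  social housing: 0.5 × 31.5 = 15.75
Post-stratified estimate = 46.081 → 46.1%.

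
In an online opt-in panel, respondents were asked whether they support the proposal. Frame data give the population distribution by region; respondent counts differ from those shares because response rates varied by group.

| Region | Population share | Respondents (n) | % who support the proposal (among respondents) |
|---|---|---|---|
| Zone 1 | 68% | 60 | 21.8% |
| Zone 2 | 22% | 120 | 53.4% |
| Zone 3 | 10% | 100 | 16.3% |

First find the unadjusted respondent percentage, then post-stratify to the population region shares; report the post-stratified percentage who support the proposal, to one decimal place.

28.2%

Unadjusted (pooled respondent) estimate weights by respondent counts:
  (60/280)×21.8 + (120/280)×53.4 + (100/280)×16.3 = 33.3786%
Post-stratified estimate weights by population shares:
  0.68×21.8 + 0.22×53.4 + 0.1×16.3 = 28.202%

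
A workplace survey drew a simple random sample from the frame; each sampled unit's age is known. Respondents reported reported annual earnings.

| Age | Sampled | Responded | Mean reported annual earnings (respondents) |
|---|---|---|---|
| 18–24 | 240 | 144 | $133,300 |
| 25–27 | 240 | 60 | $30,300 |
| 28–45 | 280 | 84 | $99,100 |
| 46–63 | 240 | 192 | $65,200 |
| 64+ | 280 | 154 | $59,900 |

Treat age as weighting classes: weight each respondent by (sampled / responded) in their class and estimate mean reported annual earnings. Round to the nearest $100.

Class response rates: 18–24 144/240 = 60%, 25–27 60/240 = 25%, 28–45 84/280 = 30%, 46–63 192/240 = 80%, 64+ 154/280 = 55%.
Each respondent's weight = sampled/responded in their class; summing within a class gives n_sampled, so:
  18–24: 240 × 133,300 = 31,992,000
  25–27: 240 × 30,300 = 7,272,000
  28–45: 280 × 99,100 = 27,748,000
  46–63: 240 × 65,200 = 15,648,000
  64+: 280 × 59,900 = 16,772,000
Adjusted estimate = 99,432,000 / 1,280 = 77681.2 → $77,700.

$77,700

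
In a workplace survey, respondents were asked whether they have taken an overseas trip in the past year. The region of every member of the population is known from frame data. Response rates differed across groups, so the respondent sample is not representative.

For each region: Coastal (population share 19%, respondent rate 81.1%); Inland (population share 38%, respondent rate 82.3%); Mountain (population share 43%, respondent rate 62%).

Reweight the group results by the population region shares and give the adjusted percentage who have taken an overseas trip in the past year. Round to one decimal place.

Reweight to the known region distribution:
  Coastal: 0.19 × 81.1 = 15.409
  Inland: 0.38 × 82.3 = 31.274
  Mountain: 0.43 × 62 = 26.66
Post-stratified estimate = 73.343 → 73.3%.

73.3%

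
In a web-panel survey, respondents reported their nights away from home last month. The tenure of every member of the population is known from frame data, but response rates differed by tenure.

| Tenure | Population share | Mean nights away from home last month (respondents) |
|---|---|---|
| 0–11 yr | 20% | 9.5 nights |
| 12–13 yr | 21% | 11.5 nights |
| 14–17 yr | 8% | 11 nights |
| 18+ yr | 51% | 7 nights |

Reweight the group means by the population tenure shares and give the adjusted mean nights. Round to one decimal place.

8.8

Reweight to the known tenure distribution:
  0–11 yr: 0.2 × 9.5 = 1.9
  12–13 yr: 0.21 × 11.5 = 2.415
  14–17 yr: 0.08 × 11 = 0.88
  18+ yr: 0.51 × 7 = 3.57
Post-stratified estimate = 8.765 → 8.8.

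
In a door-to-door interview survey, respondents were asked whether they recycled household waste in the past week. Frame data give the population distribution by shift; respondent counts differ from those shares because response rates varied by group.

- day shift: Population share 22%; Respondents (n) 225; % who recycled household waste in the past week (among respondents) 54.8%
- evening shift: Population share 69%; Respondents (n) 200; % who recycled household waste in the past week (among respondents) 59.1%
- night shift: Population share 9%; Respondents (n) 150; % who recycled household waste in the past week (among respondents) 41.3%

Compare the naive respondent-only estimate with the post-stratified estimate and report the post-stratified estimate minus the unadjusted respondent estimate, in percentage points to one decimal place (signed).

+3.8 percentage points

Without adjustment, the pooled respondent share is:
  (225/575)×54.8 + (200/575)×59.1 + (150/575)×41.3 = 52.7739%
Post-stratifying to population shares instead:
  0.22×54.8 + 0.69×59.1 + 0.09×41.3 = 56.552%
Difference = 56.552 − 52.7739 = 3.7781 pp.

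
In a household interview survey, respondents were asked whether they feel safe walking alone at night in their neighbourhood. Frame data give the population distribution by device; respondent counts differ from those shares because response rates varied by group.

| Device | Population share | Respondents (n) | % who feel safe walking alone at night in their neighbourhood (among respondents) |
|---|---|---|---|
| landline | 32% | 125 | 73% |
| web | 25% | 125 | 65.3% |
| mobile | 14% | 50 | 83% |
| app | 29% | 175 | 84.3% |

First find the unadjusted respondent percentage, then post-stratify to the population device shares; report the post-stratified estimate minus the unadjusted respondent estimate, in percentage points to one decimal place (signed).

Unadjusted (pooled respondent) estimate weights by respondent counts:
  (125/475)×73 + (125/475)×65.3 + (50/475)×83 + (175/475)×84.3 = 76.1895%
Post-stratifying to population shares instead:
  0.32×73 + 0.25×65.3 + 0.14×83 + 0.29×84.3 = 75.752%
Difference = 75.752 − 76.1895 = -0.4375 pp.

-0.4 percentage points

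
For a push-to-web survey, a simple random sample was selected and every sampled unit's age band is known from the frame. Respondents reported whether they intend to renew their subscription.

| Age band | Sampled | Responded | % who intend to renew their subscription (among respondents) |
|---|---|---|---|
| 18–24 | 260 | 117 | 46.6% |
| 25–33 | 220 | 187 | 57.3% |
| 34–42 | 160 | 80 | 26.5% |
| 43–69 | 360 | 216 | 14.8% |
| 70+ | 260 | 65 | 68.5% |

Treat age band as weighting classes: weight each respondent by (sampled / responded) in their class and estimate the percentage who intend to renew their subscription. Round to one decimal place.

41.3%

Class response rates: 18–24 117/260 = 45%, 25–33 187/220 = 85%, 34–42 80/160 = 50%, 43–69 216/360 = 60%, 70+ 65/260 = 25%.
Weighting each respondent by the inverse class response rate inflates each class back to its sampled size, so the class weight is n_sampled:
  18–24: 260 × 46.6 = 12,116
  25–33: 220 × 57.3 = 12,606
  34–42: 160 × 26.5 = 4240
  43–69: 360 × 14.8 = 5328
  70+: 260 × 68.5 = 17,810
Adjusted estimate = 52,100 / 1,260 = 41.3492 → 41.3%.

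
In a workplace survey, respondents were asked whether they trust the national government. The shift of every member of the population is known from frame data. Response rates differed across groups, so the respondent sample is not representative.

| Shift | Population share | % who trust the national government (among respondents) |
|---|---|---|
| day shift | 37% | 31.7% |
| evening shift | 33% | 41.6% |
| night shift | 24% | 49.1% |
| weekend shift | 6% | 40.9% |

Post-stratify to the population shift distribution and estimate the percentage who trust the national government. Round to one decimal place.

Weight each group's respondent value by its population share:
  day shift: 0.37 × 31.7 = 11.729
  evening shift: 0.33 × 41.6 = 13.728
  night shift: 0.24 × 49.1 = 11.784
  weekend shift: 0.06 × 40.9 = 2.454
Post-stratified estimate = 39.695 → 39.7%.

39.7%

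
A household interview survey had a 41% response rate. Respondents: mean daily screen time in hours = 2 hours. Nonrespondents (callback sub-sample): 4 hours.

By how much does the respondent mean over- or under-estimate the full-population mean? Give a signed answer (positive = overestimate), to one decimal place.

Nonresponse fraction = 1 − 0.41 = 0.59.
Bias = (nonresponse fraction) × (respondent mean − nonrespondent mean)
     = 0.59 × (2 − 4) = 0.59 × -2 = -1.18.

-1.2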